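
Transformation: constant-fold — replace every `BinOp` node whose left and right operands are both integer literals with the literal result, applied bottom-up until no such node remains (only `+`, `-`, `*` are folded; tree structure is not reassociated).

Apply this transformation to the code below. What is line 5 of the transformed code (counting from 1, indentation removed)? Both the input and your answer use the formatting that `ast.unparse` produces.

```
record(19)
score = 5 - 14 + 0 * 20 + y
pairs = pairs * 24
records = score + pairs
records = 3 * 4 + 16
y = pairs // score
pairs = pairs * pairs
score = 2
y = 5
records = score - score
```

records = 28

Transformed code:
record(19)
score = -9 + y
pairs = pairs * 24
records = score + pairs
records = 28
y = pairs // score
pairs = pairs * pairs
score = 2
y = 5
records = score - score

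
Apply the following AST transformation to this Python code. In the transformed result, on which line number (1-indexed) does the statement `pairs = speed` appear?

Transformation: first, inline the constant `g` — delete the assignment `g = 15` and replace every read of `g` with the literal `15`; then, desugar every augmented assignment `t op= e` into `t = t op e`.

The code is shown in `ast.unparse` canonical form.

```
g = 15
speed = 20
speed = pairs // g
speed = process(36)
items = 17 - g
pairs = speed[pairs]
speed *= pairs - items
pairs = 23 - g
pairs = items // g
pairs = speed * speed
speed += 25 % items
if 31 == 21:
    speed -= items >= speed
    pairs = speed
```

13

Transformed code:
speed = 20
speed = pairs // 15
speed = process(36)
items = 17 - 15
pairs = speed[pairs]
speed = speed * (pairs - items)
pairs = 23 - 15
pairs = items // 15
pairs = speed * speed
speed = speed + 25 % items
if 31 == 21:
    speed = speed - (items >= speed)
    pairs = speed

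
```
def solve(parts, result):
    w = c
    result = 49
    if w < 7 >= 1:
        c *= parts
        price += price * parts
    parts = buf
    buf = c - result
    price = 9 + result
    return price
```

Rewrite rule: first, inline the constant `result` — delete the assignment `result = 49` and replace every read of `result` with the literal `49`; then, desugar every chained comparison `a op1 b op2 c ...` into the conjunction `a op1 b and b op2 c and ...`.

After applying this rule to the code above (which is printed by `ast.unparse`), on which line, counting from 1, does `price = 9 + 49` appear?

8

Transformed code:
def solve(parts, result):
    w = c
    if w < 7 and 7 >= 1:
        c *= parts
        price += price * parts
    parts = buf
    buf = c - 49
    price = 9 + 49
    return price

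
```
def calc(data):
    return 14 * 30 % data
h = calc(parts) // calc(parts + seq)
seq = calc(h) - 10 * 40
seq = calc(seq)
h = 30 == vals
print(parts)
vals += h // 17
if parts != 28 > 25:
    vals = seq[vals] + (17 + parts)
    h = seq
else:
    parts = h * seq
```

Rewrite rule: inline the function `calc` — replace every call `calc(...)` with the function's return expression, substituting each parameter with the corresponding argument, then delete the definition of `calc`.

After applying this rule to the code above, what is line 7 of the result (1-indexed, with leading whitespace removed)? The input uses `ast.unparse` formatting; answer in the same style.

Transformed code:
h = 14 * 30 % parts // (14 * 30 % (parts + seq))
seq = 14 * 30 % h - 10 * 40
seq = 14 * 30 % seq
h = 30 == vals
print(parts)
vals += h // 17
if parts != 28 > 25:
    vals = seq[vals] + (17 + parts)
    h = seq
else:
    parts = h * seq

if parts != 28 > 25:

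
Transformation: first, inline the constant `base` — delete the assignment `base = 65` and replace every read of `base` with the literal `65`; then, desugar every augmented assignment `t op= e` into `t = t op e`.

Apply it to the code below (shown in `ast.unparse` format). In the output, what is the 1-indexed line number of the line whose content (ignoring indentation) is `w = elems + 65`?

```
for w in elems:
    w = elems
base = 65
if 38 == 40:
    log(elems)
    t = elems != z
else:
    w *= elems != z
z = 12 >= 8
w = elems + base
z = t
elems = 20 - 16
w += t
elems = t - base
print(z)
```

Transformed code:
for w in elems:
    w = elems
if 38 == 40:
    log(elems)
    t = elems != z
else:
    w = w * (elems != z)
z = 12 >= 8
w = elems + 65
z = t
elems = 20 - 16
w = w + t
elems = t - 65
print(z)

9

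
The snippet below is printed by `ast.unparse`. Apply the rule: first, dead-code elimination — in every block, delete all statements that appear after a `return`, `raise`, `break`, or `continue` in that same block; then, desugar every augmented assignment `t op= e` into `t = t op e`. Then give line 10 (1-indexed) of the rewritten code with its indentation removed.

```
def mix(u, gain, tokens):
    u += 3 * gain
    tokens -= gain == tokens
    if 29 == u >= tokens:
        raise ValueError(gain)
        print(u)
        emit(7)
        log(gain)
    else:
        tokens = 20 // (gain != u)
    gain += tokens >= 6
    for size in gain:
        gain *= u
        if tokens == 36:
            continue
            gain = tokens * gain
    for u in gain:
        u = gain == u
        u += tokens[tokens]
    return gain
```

Transformed code:
def mix(u, gain, tokens):
    u = u + 3 * gain
    tokens = tokens - (gain == tokens)
    if 29 == u >= tokens:
        raise ValueError(gain)
    else:
        tokens = 20 // (gain != u)
    gain = gain + (tokens >= 6)
    for size in gain:
        gain = gain * u
        if tokens == 36:
            continue
    for u in gain:
        u = gain == u
        u = u + tokens[tokens]
    return gain

gain = gain * u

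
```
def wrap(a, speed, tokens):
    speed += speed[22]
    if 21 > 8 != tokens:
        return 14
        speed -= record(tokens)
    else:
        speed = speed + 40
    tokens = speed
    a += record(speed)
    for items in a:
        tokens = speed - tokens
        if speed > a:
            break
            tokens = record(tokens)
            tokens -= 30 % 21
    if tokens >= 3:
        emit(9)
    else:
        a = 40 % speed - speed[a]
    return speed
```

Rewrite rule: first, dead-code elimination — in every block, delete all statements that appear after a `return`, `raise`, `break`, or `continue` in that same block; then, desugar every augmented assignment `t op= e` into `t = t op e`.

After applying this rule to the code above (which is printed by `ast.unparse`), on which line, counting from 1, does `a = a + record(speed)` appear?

Transformed code:
def wrap(a, speed, tokens):
    speed = speed + speed[22]
    if 21 > 8 != tokens:
        return 14
    else:
        speed = speed + 40
    tokens = speed
    a = a + record(speed)
    for items in a:
        tokens = speed - tokens
        if speed > a:
            break
    if tokens >= 3:
        emit(9)
    else:
        a = 40 % speed - speed[a]
    return speed

8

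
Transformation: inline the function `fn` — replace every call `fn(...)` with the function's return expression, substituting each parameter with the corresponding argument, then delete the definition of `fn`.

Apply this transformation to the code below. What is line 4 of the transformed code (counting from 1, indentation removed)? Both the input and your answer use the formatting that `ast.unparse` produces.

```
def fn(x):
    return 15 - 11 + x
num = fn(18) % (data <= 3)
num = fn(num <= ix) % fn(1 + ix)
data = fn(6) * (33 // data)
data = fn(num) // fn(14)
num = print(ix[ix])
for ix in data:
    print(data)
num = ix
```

data = (15 - 11 + num) // (15 - 11 + 14)

Transformed code:
num = (15 - 11 + 18) % (data <= 3)
num = (15 - 11 + (num <= ix)) % (15 - 11 + (1 + ix))
data = (15 - 11 + 6) * (33 // data)
data = (15 - 11 + num) // (15 - 11 + 14)
num = print(ix[ix])
for ix in data:
    print(data)
num = ix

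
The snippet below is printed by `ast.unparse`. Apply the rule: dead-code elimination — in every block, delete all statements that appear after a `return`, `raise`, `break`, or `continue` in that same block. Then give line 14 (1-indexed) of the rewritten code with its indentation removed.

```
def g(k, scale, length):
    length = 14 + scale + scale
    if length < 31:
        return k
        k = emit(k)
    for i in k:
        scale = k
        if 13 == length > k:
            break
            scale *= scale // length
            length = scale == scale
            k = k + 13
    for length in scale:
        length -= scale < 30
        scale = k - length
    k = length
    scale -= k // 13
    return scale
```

return scale

Transformed code:
def g(k, scale, length):
    length = 14 + scale + scale
    if length < 31:
        return k
    for i in k:
        scale = k
        if 13 == length > k:
            break
    for length in scale:
        length -= scale < 30
        scale = k - length
    k = length
    scale -= k // 13
    return scale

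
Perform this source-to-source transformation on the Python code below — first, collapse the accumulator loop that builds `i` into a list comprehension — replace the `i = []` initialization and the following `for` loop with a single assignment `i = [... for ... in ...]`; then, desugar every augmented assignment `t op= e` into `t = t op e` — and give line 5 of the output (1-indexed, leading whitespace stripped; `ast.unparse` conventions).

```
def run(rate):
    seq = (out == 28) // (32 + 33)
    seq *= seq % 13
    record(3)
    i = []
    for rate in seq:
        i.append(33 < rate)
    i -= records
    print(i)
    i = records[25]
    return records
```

Transformed code:
def run(rate):
    seq = (out == 28) // (32 + 33)
    seq = seq * (seq % 13)
    record(3)
    i = [33 < rate for rate in seq]
    i = i - records
    print(i)
    i = records[25]
    return records

i = [33 < rate for rate in seq]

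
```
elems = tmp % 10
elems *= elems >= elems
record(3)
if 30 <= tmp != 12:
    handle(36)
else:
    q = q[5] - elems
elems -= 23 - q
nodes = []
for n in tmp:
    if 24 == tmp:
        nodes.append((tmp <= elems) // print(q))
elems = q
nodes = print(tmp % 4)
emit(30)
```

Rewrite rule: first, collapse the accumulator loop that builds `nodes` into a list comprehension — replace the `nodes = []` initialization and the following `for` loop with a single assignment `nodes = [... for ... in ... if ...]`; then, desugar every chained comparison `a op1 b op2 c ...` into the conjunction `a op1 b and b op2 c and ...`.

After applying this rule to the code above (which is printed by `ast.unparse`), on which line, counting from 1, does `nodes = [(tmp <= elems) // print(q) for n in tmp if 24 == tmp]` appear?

Transformed code:
elems = tmp % 10
elems *= elems >= elems
record(3)
if 30 <= tmp and tmp != 12:
    handle(36)
else:
    q = q[5] - elems
elems -= 23 - q
nodes = [(tmp <= elems) // print(q) for n in tmp if 24 == tmp]
elems = q
nodes = print(tmp % 4)
emit(30)

9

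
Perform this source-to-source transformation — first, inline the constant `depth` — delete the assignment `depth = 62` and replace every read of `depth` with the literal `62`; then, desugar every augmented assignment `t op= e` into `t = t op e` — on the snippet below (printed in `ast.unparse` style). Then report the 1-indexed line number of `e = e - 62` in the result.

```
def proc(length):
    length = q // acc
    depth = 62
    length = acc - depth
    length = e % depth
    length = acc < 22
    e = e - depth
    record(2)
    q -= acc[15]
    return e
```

6

Transformed code:
def proc(length):
    length = q // acc
    length = acc - 62
    length = e % 62
    length = acc < 22
    e = e - 62
    record(2)
    q = q - acc[15]
    return e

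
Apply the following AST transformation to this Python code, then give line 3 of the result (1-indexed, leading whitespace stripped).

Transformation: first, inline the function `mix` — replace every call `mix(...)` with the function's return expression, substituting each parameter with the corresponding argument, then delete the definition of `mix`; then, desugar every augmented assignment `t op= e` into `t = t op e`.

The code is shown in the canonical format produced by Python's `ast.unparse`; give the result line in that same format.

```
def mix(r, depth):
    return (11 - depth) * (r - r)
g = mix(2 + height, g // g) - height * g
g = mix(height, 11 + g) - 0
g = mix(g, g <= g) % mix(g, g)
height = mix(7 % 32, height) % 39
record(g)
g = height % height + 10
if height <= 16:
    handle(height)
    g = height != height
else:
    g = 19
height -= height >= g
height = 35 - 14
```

g = (11 - (g <= g)) * (g - g) % ((11 - g) * (g - g))

Transformed code:
g = (11 - g // g) * (2 + height - (2 + height)) - height * g
g = (11 - (11 + g)) * (height - height) - 0
g = (11 - (g <= g)) * (g - g) % ((11 - g) * (g - g))
height = (11 - height) * (7 % 32 - 7 % 32) % 39
record(g)
g = height % height + 10
if height <= 16:
    handle(height)
    g = height != height
else:
    g = 19
height = height - (height >= g)
height = 35 - 14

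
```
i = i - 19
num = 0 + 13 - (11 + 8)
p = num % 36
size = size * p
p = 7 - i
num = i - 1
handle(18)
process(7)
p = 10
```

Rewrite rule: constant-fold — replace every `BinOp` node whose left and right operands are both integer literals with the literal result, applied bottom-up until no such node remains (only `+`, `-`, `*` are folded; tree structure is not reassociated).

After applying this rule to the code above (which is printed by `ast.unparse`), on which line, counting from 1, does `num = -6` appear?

2

Transformed code:
i = i - 19
num = -6
p = num % 36
size = size * p
p = 7 - i
num = i - 1
handle(18)
process(7)
p = 10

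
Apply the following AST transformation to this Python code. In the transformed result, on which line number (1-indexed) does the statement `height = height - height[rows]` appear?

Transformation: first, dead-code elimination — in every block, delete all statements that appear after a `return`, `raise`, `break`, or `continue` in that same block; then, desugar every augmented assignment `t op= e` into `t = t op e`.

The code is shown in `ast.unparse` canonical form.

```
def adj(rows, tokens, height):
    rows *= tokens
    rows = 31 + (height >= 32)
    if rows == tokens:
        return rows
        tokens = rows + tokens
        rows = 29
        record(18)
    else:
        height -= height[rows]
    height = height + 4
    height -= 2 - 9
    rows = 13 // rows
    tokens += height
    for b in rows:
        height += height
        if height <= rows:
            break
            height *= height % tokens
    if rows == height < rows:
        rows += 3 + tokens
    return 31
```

7

Transformed code:
def adj(rows, tokens, height):
    rows = rows * tokens
    rows = 31 + (height >= 32)
    if rows == tokens:
        return rows
    else:
        height = height - height[rows]
    height = height + 4
    height = height - (2 - 9)
    rows = 13 // rows
    tokens = tokens + height
    for b in rows:
        height = height + height
        if height <= rows:
            break
    if rows == height < rows:
        rows = rows + (3 + tokens)
    return 31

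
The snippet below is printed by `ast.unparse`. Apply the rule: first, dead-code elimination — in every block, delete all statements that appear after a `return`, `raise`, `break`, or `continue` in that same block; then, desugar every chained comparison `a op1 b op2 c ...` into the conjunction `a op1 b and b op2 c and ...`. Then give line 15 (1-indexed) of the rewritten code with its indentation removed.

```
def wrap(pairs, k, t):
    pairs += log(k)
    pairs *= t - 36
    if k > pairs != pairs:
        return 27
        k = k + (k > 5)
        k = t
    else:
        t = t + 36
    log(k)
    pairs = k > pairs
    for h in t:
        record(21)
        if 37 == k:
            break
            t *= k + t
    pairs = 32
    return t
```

Transformed code:
def wrap(pairs, k, t):
    pairs += log(k)
    pairs *= t - 36
    if k > pairs and pairs != pairs:
        return 27
    else:
        t = t + 36
    log(k)
    pairs = k > pairs
    for h in t:
        record(21)
        if 37 == k:
            break
    pairs = 32
    return t

return t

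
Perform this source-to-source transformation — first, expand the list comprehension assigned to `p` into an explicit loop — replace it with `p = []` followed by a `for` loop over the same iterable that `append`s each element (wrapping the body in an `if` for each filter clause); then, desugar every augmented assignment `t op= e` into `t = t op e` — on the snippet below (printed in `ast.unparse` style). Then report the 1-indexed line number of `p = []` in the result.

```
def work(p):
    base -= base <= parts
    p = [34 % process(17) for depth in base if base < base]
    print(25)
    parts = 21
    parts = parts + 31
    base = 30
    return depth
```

3

Transformed code:
def work(p):
    base = base - (base <= parts)
    p = []
    for depth in base:
        if base < base:
            p.append(34 % process(17))
    print(25)
    parts = 21
    parts = parts + 31
    base = 30
    return depth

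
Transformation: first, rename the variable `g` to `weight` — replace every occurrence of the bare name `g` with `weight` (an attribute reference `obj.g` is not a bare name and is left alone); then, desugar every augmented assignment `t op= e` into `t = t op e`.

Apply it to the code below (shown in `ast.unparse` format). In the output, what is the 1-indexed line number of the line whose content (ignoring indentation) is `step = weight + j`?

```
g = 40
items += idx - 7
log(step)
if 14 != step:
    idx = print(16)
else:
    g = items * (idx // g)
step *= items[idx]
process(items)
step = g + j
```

Transformed code:
weight = 40
items = items + (idx - 7)
log(step)
if 14 != step:
    idx = print(16)
else:
    weight = items * (idx // weight)
step = step * items[idx]
process(items)
step = weight + j

10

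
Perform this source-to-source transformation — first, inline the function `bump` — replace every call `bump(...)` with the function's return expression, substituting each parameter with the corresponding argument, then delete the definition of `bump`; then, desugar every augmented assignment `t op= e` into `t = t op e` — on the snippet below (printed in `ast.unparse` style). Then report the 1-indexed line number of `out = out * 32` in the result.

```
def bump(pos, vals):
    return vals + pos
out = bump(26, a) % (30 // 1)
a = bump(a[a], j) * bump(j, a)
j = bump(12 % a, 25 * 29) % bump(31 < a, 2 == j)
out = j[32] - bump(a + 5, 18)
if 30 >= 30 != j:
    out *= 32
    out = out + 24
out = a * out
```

6

Transformed code:
out = (a + 26) % (30 // 1)
a = (j + a[a]) * (a + j)
j = (25 * 29 + 12 % a) % ((2 == j) + (31 < a))
out = j[32] - (18 + (a + 5))
if 30 >= 30 != j:
    out = out * 32
    out = out + 24
out = a * out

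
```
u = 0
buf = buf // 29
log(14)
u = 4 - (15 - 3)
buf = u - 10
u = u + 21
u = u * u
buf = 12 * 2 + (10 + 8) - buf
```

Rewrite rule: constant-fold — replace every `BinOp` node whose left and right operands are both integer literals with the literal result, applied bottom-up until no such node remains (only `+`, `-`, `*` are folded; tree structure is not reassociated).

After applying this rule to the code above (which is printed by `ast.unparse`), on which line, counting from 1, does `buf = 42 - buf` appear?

Transformed code:
u = 0
buf = buf // 29
log(14)
u = -8
buf = u - 10
u = u + 21
u = u * u
buf = 42 - buf

8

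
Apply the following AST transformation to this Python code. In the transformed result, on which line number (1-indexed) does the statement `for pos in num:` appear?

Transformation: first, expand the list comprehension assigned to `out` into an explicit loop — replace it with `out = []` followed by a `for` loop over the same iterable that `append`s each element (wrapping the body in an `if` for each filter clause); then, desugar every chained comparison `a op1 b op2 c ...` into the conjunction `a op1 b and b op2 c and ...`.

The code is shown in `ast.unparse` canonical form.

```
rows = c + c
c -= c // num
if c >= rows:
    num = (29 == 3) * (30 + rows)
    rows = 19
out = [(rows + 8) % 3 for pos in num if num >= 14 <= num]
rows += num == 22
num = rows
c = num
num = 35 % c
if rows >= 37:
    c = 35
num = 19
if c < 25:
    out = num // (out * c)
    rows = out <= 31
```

Transformed code:
rows = c + c
c -= c // num
if c >= rows:
    num = (29 == 3) * (30 + rows)
    rows = 19
out = []
for pos in num:
    if num >= 14 and 14 <= num:
        out.append((rows + 8) % 3)
rows += num == 22
num = rows
c = num
num = 35 % c
if rows >= 37:
    c = 35
num = 19
if c < 25:
    out = num // (out * c)
    rows = out <= 31

7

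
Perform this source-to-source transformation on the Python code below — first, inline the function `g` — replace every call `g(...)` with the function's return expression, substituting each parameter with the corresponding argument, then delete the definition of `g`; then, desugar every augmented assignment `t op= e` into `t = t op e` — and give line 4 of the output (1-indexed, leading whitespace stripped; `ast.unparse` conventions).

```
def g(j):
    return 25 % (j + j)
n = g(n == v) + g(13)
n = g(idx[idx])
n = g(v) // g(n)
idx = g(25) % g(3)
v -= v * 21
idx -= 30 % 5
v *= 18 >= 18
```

Transformed code:
n = 25 % ((n == v) + (n == v)) + 25 % (13 + 13)
n = 25 % (idx[idx] + idx[idx])
n = 25 % (v + v) // (25 % (n + n))
idx = 25 % (25 + 25) % (25 % (3 + 3))
v = v - v * 21
idx = idx - 30 % 5
v = v * (18 >= 18)

idx = 25 % (25 + 25) % (25 % (3 + 3))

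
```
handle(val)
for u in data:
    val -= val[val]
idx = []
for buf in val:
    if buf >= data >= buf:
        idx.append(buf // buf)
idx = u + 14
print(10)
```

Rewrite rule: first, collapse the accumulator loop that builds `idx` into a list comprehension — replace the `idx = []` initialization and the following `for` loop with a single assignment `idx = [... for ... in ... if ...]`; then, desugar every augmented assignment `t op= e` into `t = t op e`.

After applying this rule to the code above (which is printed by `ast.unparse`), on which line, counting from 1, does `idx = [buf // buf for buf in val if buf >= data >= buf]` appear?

Transformed code:
handle(val)
for u in data:
    val = val - val[val]
idx = [buf // buf for buf in val if buf >= data >= buf]
idx = u + 14
print(10)

4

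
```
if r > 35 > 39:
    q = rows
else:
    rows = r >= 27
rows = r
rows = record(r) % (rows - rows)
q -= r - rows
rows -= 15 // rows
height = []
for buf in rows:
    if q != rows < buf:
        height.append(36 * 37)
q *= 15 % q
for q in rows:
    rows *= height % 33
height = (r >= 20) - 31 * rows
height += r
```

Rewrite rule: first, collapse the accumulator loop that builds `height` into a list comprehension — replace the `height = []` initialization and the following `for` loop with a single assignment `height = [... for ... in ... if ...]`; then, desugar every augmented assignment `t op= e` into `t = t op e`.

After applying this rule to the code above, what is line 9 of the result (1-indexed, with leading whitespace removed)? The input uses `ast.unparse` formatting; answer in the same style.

Transformed code:
if r > 35 > 39:
    q = rows
else:
    rows = r >= 27
rows = r
rows = record(r) % (rows - rows)
q = q - (r - rows)
rows = rows - 15 // rows
height = [36 * 37 for buf in rows if q != rows < buf]
q = q * (15 % q)
for q in rows:
    rows = rows * (height % 33)
height = (r >= 20) - 31 * rows
height = height + r

height = [36 * 37 for buf in rows if q != rows < buf]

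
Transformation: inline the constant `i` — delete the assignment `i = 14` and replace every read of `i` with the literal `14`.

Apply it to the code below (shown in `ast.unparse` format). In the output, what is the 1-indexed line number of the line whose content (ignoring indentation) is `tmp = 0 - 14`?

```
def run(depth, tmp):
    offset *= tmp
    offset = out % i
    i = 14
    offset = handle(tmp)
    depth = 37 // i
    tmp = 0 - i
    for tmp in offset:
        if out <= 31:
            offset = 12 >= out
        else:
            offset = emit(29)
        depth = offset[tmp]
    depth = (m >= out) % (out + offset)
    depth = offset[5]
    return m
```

6

Transformed code:
def run(depth, tmp):
    offset *= tmp
    offset = out % 14
    offset = handle(tmp)
    depth = 37 // 14
    tmp = 0 - 14
    for tmp in offset:
        if out <= 31:
            offset = 12 >= out
        else:
            offset = emit(29)
        depth = offset[tmp]
    depth = (m >= out) % (out + offset)
    depth = offset[5]
    return m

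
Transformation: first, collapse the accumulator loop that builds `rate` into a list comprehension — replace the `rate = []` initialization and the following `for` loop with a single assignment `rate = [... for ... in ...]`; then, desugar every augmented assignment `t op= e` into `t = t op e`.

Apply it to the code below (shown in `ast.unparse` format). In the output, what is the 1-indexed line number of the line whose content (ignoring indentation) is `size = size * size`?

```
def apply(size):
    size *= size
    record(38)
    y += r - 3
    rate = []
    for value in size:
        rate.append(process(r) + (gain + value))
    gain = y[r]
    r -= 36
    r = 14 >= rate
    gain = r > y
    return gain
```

2

Transformed code:
def apply(size):
    size = size * size
    record(38)
    y = y + (r - 3)
    rate = [process(r) + (gain + value) for value in size]
    gain = y[r]
    r = r - 36
    r = 14 >= rate
    gain = r > y
    return gain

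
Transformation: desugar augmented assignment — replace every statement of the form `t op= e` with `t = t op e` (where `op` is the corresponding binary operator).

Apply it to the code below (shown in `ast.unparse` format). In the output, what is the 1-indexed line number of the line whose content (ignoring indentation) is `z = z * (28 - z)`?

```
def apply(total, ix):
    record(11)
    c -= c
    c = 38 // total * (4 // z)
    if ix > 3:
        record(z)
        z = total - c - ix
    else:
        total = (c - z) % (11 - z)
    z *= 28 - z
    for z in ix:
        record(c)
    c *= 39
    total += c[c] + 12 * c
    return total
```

Transformed code:
def apply(total, ix):
    record(11)
    c = c - c
    c = 38 // total * (4 // z)
    if ix > 3:
        record(z)
        z = total - c - ix
    else:
        total = (c - z) % (11 - z)
    z = z * (28 - z)
    for z in ix:
        record(c)
    c = c * 39
    total = total + (c[c] + 12 * c)
    return total

10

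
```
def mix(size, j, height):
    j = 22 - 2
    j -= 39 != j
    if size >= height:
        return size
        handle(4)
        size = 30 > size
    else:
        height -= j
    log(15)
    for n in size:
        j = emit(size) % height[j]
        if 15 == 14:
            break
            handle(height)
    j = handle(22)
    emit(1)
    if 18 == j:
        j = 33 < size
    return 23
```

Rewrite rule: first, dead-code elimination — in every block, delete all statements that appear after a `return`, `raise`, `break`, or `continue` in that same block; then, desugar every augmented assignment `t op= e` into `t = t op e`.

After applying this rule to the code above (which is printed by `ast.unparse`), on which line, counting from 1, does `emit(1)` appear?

14

Transformed code:
def mix(size, j, height):
    j = 22 - 2
    j = j - (39 != j)
    if size >= height:
        return size
    else:
        height = height - j
    log(15)
    for n in size:
        j = emit(size) % height[j]
        if 15 == 14:
            break
    j = handle(22)
    emit(1)
    if 18 == j:
        j = 33 < size
    return 23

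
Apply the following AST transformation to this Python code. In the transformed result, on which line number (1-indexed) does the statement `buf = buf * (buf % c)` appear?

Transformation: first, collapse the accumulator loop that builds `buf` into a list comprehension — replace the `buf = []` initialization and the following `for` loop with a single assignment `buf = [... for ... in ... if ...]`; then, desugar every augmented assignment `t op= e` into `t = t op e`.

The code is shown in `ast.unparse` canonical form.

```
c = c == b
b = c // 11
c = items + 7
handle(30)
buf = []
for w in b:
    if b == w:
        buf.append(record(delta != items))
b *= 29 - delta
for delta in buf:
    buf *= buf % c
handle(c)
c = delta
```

8

Transformed code:
c = c == b
b = c // 11
c = items + 7
handle(30)
buf = [record(delta != items) for w in b if b == w]
b = b * (29 - delta)
for delta in buf:
    buf = buf * (buf % c)
handle(c)
c = delta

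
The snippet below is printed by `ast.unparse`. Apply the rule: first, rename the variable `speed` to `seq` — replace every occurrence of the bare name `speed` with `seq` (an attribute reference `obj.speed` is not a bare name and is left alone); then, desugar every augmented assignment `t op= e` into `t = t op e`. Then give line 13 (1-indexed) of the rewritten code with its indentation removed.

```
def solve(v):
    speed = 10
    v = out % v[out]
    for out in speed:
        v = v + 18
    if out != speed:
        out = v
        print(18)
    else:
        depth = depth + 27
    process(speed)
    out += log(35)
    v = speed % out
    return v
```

v = seq % out

Transformed code:
def solve(v):
    seq = 10
    v = out % v[out]
    for out in seq:
        v = v + 18
    if out != seq:
        out = v
        print(18)
    else:
        depth = depth + 27
    process(seq)
    out = out + log(35)
    v = seq % out
    return v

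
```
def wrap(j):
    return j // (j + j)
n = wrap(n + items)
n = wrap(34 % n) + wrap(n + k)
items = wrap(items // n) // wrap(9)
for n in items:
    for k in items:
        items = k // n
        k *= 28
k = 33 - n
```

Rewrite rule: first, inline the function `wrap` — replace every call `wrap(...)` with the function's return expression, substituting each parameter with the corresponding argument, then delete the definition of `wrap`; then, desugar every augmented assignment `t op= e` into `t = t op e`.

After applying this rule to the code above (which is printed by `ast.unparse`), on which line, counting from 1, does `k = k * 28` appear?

Transformed code:
n = (n + items) // (n + items + (n + items))
n = 34 % n // (34 % n + 34 % n) + (n + k) // (n + k + (n + k))
items = items // n // (items // n + items // n) // (9 // (9 + 9))
for n in items:
    for k in items:
        items = k // n
        k = k * 28
k = 33 - n

7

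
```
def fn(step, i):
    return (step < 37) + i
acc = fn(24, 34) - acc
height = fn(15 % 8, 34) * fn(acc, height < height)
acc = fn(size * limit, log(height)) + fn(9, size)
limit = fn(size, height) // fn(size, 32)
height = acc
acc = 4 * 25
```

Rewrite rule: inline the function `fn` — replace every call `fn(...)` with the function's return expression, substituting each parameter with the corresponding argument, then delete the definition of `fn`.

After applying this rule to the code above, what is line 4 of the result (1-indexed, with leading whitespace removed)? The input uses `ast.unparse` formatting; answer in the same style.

limit = ((size < 37) + height) // ((size < 37) + 32)

Transformed code:
acc = (24 < 37) + 34 - acc
height = ((15 % 8 < 37) + 34) * ((acc < 37) + (height < height))
acc = (size * limit < 37) + log(height) + ((9 < 37) + size)
limit = ((size < 37) + height) // ((size < 37) + 32)
height = acc
acc = 4 * 25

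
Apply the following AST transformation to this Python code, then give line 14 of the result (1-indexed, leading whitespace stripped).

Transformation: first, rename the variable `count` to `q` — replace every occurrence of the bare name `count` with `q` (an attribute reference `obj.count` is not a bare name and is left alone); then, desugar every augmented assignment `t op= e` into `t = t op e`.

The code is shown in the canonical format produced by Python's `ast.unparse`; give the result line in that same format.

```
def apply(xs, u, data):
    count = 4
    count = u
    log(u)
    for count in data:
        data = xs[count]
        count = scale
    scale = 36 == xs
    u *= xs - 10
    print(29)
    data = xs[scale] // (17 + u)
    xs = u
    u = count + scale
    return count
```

Transformed code:
def apply(xs, u, data):
    q = 4
    q = u
    log(u)
    for q in data:
        data = xs[q]
        q = scale
    scale = 36 == xs
    u = u * (xs - 10)
    print(29)
    data = xs[scale] // (17 + u)
    xs = u
    u = q + scale
    return q

return q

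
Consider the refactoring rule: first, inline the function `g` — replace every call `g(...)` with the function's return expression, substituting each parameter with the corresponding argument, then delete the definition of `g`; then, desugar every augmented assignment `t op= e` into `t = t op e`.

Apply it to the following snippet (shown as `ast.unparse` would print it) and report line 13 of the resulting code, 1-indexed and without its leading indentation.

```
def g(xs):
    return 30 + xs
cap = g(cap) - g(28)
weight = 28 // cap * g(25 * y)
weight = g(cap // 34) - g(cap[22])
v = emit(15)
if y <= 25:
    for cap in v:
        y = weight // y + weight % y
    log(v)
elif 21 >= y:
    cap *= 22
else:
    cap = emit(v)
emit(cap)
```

emit(cap)

Transformed code:
cap = 30 + cap - (30 + 28)
weight = 28 // cap * (30 + 25 * y)
weight = 30 + cap // 34 - (30 + cap[22])
v = emit(15)
if y <= 25:
    for cap in v:
        y = weight // y + weight % y
    log(v)
elif 21 >= y:
    cap = cap * 22
else:
    cap = emit(v)
emit(cap)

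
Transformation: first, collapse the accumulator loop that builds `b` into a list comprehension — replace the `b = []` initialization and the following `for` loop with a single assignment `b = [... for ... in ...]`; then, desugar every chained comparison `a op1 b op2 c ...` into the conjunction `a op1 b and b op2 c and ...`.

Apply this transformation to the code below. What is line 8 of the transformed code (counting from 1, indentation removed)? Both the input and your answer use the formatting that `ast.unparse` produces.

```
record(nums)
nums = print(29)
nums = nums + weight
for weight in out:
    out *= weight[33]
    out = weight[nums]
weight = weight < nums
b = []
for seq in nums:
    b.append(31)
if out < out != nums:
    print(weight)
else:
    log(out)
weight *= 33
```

Transformed code:
record(nums)
nums = print(29)
nums = nums + weight
for weight in out:
    out *= weight[33]
    out = weight[nums]
weight = weight < nums
b = [31 for seq in nums]
if out < out and out != nums:
    print(weight)
else:
    log(out)
weight *= 33

b = [31 for seq in nums]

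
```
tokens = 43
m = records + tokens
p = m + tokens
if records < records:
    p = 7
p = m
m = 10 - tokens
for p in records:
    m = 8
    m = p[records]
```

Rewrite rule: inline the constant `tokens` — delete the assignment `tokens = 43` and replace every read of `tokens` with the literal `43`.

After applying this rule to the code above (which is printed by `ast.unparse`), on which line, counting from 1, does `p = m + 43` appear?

2

Transformed code:
m = records + 43
p = m + 43
if records < records:
    p = 7
p = m
m = 10 - 43
for p in records:
    m = 8
    m = p[records]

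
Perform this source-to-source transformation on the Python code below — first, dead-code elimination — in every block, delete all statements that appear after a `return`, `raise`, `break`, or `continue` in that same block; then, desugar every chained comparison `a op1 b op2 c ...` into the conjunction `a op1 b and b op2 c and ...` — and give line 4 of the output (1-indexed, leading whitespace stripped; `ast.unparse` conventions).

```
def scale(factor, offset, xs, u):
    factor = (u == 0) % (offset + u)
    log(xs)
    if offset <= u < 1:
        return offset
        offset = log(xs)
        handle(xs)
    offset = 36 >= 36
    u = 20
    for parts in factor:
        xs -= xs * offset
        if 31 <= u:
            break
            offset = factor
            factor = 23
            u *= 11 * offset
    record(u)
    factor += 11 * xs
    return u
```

if offset <= u and u < 1:

Transformed code:
def scale(factor, offset, xs, u):
    factor = (u == 0) % (offset + u)
    log(xs)
    if offset <= u and u < 1:
        return offset
    offset = 36 >= 36
    u = 20
    for parts in factor:
        xs -= xs * offset
        if 31 <= u:
            break
    record(u)
    factor += 11 * xs
    return u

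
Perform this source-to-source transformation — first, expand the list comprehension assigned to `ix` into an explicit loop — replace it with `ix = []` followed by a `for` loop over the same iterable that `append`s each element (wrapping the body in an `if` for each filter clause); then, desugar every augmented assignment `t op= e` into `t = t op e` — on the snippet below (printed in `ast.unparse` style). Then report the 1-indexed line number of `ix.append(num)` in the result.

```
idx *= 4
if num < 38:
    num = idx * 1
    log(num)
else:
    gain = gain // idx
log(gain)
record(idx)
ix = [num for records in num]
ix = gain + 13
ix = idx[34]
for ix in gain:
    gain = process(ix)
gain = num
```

Transformed code:
idx = idx * 4
if num < 38:
    num = idx * 1
    log(num)
else:
    gain = gain // idx
log(gain)
record(idx)
ix = []
for records in num:
    ix.append(num)
ix = gain + 13
ix = idx[34]
for ix in gain:
    gain = process(ix)
gain = num

11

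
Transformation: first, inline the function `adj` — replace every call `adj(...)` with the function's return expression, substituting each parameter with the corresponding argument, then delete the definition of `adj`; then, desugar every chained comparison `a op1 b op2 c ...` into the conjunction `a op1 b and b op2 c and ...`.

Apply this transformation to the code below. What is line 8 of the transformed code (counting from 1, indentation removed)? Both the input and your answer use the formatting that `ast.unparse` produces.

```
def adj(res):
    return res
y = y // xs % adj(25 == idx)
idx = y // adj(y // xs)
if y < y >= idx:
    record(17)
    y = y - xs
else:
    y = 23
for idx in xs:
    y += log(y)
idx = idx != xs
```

Transformed code:
y = y // xs % (25 == idx)
idx = y // (y // xs)
if y < y and y >= idx:
    record(17)
    y = y - xs
else:
    y = 23
for idx in xs:
    y += log(y)
idx = idx != xs

for idx in xs:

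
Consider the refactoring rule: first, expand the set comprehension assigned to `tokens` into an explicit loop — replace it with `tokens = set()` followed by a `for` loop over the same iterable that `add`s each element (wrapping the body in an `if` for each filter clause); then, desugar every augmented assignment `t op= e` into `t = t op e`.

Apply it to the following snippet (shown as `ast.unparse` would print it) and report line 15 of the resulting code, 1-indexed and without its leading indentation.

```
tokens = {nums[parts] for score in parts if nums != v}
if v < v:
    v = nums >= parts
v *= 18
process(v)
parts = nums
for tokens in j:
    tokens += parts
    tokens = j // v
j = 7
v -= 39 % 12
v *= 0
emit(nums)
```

v = v * 0

Transformed code:
tokens = set()
for score in parts:
    if nums != v:
        tokens.add(nums[parts])
if v < v:
    v = nums >= parts
v = v * 18
process(v)
parts = nums
for tokens in j:
    tokens = tokens + parts
    tokens = j // v
j = 7
v = v - 39 % 12
v = v * 0
emit(nums)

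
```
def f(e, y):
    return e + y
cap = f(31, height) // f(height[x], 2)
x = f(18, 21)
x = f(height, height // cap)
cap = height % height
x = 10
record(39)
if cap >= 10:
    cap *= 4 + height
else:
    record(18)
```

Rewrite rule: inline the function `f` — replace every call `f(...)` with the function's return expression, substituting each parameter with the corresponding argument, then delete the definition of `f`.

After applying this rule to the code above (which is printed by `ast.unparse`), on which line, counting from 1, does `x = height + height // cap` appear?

Transformed code:
cap = (31 + height) // (height[x] + 2)
x = 18 + 21
x = height + height // cap
cap = height % height
x = 10
record(39)
if cap >= 10:
    cap *= 4 + height
else:
    record(18)

3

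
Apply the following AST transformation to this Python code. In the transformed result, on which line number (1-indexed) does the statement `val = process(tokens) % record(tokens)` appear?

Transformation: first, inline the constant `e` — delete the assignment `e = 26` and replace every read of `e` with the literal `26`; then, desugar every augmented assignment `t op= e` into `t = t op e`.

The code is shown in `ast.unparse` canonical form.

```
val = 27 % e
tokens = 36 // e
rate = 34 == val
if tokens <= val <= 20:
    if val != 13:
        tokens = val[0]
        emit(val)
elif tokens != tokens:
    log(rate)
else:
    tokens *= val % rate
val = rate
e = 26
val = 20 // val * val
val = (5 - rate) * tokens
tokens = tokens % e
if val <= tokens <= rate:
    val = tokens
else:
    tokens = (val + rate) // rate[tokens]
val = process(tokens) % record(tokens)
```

Transformed code:
val = 27 % 26
tokens = 36 // 26
rate = 34 == val
if tokens <= val <= 20:
    if val != 13:
        tokens = val[0]
        emit(val)
elif tokens != tokens:
    log(rate)
else:
    tokens = tokens * (val % rate)
val = rate
val = 20 // val * val
val = (5 - rate) * tokens
tokens = tokens % 26
if val <= tokens <= rate:
    val = tokens
else:
    tokens = (val + rate) // rate[tokens]
val = process(tokens) % record(tokens)

20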